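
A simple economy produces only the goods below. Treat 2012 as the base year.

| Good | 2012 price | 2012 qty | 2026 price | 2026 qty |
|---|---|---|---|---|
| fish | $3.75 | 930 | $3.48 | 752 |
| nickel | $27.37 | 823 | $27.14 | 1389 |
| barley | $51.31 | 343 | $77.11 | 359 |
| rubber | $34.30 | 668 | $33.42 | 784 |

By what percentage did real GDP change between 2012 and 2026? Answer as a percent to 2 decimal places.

29.50%

Real GDP 2012 = Nominal GDP 2012 = 3.75·930 + 27.37·823 + 51.31·343 + 34.30·668 = 66524.74.
Real GDP 2026 (at 2012 prices) = 3.75·752 + 27.37·1389 + 51.31·359 + 34.30·784 = 86148.42.
Real growth = 86148.42/66524.74 − 1 = 0.2950.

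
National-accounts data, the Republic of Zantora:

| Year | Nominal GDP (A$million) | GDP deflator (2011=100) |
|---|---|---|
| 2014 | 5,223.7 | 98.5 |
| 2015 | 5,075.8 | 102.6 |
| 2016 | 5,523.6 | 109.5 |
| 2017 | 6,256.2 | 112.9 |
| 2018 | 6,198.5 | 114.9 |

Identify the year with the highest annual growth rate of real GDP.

2017

2015: real = 5075.8/1.026 = 4947.17; growth vs 2014 (5303.25) = -6.71%.
2016: real = 5523.6/1.095 = 5044.38; growth vs 2015 (4947.17) = 1.96%.
2017: real = 6256.2/1.129 = 5541.36; growth vs 2016 (5044.38) = 9.85%.
2018: real = 6198.5/1.149 = 5394.69; growth vs 2017 (5541.36) = -2.65%.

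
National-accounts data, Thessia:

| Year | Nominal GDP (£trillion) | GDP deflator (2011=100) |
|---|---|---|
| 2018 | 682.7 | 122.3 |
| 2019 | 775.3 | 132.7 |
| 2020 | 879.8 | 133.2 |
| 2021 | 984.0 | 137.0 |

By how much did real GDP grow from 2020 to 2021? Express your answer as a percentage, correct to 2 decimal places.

8.74%

Real GDP 2020 = 879.8/1.332 = 660.51.
Real GDP 2021 = 984.0/1.370 = 718.25.
Change = 718.25/660.51 − 1 = 0.0874.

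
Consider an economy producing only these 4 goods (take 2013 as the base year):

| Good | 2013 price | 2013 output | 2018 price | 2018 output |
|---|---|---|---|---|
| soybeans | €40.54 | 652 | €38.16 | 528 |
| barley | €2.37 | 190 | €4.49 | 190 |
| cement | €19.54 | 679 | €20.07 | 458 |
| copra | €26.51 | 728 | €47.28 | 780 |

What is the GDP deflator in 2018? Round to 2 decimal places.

Nominal GDP 2018 = 38.16·528 + 4.49·190 + 20.07·458 + 47.28·780 = 67072.04.
Real GDP 2018 (at 2013 prices) = 40.54·528 + 2.37·190 + 19.54·458 + 26.51·780 = 51482.54.
Deflator = Nominal/Real × 100 = 67072.04/51482.54 × 100 = 130.281.

130.28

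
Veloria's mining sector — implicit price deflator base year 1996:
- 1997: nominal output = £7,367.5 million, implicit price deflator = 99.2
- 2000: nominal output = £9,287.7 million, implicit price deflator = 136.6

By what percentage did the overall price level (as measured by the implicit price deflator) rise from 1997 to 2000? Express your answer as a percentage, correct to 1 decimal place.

37.7%

Price-level change = 136.6 / 99.2 − 1 = 0.3770.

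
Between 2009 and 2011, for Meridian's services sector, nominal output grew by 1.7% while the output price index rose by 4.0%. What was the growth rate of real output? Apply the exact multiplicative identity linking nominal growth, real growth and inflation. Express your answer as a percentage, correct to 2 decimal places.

-2.21%

(1 + g_nom) = (1 + g_real)(1 + π), so g_real = 1.0170 / 1.0400 − 1 = -0.02212.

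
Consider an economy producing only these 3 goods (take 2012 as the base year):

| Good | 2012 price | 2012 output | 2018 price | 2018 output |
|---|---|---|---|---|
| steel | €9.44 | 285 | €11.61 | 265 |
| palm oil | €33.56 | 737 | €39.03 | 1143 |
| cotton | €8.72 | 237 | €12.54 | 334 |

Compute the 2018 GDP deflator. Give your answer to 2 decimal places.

Nominal GDP 2018 = 11.61·265 + 39.03·1143 + 12.54·334 = 51876.30.
Real GDP 2018 (at 2012 prices) = 9.44·265 + 33.56·1143 + 8.72·334 = 43773.16.
Deflator = Nominal/Real × 100 = 51876.30/43773.16 × 100 = 118.512.

118.51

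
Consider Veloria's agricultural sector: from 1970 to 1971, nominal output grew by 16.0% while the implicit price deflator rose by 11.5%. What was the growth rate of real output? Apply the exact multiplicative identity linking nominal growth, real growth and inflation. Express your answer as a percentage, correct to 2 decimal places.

4.04%

(1 + g_nom) = (1 + g_real)(1 + π), so g_real = 1.1600 / 1.1150 − 1 = 0.04036.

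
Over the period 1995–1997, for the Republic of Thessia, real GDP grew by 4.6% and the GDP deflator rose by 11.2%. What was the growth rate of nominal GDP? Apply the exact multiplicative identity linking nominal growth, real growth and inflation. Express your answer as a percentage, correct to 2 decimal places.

(1 + g_nom) = (1 + g_real)(1 + π) = 1.0460 × 1.1120 = 1.16315.

16.32%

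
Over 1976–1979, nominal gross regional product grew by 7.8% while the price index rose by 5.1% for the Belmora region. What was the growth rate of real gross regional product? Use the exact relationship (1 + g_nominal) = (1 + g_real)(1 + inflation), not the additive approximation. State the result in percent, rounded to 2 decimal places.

2.57%

(1 + g_nom) = (1 + g_real)(1 + π), so g_real = 1.0780 / 1.0510 − 1 = 0.02569.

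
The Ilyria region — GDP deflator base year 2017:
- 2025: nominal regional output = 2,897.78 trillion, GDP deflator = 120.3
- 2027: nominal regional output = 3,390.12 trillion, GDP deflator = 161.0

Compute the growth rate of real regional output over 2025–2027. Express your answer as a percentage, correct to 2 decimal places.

Real regional output 2025 = 2897.78 / 1.203 = 2408.79.
Real regional output 2027 = 3390.12 / 1.610 = 2105.66.
Real growth = 2105.66 / 2408.79 − 1 = -0.1258.

-12.58%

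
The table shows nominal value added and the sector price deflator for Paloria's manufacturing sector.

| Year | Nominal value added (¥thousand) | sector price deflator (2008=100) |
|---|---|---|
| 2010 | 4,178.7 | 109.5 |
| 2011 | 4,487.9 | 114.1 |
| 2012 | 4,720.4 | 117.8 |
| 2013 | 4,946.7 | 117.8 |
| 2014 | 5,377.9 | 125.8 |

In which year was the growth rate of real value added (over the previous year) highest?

2011: real = 4487.9/1.141 = 3933.30; growth vs 2010 (3816.16) = 3.07%.
2012: real = 4720.4/1.178 = 4007.13; growth vs 2011 (3933.30) = 1.88%.
2013: real = 4946.7/1.178 = 4199.24; growth vs 2012 (4007.13) = 4.79%.
2014: real = 5377.9/1.258 = 4274.96; growth vs 2013 (4199.24) = 1.80%.

2013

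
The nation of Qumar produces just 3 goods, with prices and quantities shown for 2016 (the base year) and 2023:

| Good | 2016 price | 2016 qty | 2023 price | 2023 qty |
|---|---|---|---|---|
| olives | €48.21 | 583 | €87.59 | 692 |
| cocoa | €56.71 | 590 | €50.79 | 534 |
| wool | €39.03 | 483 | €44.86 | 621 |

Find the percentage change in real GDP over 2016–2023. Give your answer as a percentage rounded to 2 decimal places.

9.28%

Real GDP 2016 = Nominal GDP 2016 = 48.21·583 + 56.71·590 + 39.03·483 = 80416.82.
Real GDP 2023 (at 2016 prices) = 48.21·692 + 56.71·534 + 39.03·621 = 87882.09.
Real growth = 87882.09/80416.82 − 1 = 0.0928.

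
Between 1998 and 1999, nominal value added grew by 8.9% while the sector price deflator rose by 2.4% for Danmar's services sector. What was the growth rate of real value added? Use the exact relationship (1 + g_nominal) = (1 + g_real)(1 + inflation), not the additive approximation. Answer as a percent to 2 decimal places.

(1 + g_nom) = (1 + g_real)(1 + π), so g_real = 1.0890 / 1.0240 − 1 = 0.06348.

6.35%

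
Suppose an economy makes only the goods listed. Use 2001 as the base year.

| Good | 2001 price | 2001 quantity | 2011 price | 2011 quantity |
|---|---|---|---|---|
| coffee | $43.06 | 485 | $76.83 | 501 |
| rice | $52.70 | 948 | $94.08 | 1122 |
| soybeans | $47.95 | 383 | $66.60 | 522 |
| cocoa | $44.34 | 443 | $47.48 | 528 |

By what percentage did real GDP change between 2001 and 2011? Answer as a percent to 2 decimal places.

Real GDP 2001 = Nominal GDP 2001 = 43.06·485 + 52.70·948 + 47.95·383 + 44.34·443 = 108851.17.
Real GDP 2011 (at 2001 prices) = 43.06·501 + 52.70·1122 + 47.95·522 + 44.34·528 = 129143.88.
Real growth = 129143.88/108851.17 − 1 = 0.1864.

18.64%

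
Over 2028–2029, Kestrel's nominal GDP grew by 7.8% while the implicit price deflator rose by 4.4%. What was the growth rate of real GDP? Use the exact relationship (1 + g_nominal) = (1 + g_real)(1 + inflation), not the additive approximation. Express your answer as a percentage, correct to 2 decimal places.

3.26%

(1 + g_nom) = (1 + g_real)(1 + π), so g_real = 1.0780 / 1.0440 − 1 = 0.03257.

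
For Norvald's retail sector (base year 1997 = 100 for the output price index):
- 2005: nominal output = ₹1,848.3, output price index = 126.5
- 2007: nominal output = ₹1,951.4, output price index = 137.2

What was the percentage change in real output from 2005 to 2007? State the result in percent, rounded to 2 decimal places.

Deflate each year: 2005 → 1848.3/1.265 = 1461.11; 2007 → 1951.4/1.372 = 1422.30.
So real output changed by 1422.30/1461.11 − 1 = -0.0266, i.e. -2.66%.

-2.66%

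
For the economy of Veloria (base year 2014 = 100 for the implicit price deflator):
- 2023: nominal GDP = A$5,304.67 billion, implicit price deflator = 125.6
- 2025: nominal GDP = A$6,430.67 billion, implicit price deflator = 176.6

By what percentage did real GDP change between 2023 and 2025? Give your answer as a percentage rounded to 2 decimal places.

Deflate each year: 2023 → 5304.67/1.256 = 4223.46; 2025 → 6430.67/1.766 = 3641.38.
So real GDP changed by 3641.38/4223.46 − 1 = -0.1378, i.e. -13.78%.

-13.78%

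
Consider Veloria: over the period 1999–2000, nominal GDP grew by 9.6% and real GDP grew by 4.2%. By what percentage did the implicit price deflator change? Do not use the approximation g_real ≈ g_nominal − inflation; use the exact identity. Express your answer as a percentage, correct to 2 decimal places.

(1 + g_nom) = (1 + g_real)(1 + π), so π = 1.0960 / 1.0420 − 1 = 0.05182.

5.18%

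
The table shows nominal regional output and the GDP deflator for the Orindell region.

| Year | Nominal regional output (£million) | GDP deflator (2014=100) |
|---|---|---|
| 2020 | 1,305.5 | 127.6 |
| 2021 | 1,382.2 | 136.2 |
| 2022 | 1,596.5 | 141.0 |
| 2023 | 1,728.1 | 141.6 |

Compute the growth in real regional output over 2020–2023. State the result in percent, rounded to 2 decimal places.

Real regional output 2020 = 1305.5/1.276 = 1023.12.
Real regional output 2023 = 1728.1/1.416 = 1220.41.
Change = 1220.41/1023.12 − 1 = 0.1928.

19.28%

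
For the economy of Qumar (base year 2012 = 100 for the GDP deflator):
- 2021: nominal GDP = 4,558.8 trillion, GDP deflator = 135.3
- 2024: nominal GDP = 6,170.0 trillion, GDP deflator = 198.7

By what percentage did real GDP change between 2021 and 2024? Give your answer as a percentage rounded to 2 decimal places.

-7.84%

Deflate each year: 2021 → 4558.8/1.353 = 3369.40; 2024 → 6170.0/1.987 = 3105.18.
So real GDP changed by 3105.18/3369.40 − 1 = -0.0784, i.e. -7.84%.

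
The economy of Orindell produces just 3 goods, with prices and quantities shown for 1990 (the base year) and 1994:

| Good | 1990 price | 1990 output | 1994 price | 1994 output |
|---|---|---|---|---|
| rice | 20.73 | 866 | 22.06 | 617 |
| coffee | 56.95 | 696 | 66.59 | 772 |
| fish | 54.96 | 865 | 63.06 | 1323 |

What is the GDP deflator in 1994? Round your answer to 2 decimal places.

Nominal GDP 1994 = 22.06·617 + 66.59·772 + 63.06·1323 = 148446.88.
Real GDP 1994 (at 1990 prices) = 20.73·617 + 56.95·772 + 54.96·1323 = 129467.89.
Deflator = Nominal/Real × 100 = 148446.88/129467.89 × 100 = 114.659.

114.66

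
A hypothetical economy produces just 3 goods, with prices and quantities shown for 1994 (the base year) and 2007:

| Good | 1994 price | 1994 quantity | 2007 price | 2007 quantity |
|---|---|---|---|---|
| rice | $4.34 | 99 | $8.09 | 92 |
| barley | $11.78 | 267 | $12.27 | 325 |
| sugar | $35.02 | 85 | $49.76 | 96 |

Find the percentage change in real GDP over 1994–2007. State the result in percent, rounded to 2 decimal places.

15.84%

Real GDP 1994 = Nominal GDP 1994 = 4.34·99 + 11.78·267 + 35.02·85 = 6551.62.
Real GDP 2007 (at 1994 prices) = 4.34·92 + 11.78·325 + 35.02·96 = 7589.70.
Real growth = 7589.70/6551.62 − 1 = 0.1584.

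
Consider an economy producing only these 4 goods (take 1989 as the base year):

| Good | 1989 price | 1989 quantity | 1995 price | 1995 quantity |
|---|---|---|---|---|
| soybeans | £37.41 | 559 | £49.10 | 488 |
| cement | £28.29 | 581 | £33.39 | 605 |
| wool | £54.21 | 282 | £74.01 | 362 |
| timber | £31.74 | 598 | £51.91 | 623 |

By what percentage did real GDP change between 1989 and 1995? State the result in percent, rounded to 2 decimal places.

4.40%

Real GDP 1989 = Nominal GDP 1989 = 37.41·559 + 28.29·581 + 54.21·282 + 31.74·598 = 71616.42.
Real GDP 1995 (at 1989 prices) = 37.41·488 + 28.29·605 + 54.21·362 + 31.74·623 = 74769.57.
Real growth = 74769.57/71616.42 − 1 = 0.0440.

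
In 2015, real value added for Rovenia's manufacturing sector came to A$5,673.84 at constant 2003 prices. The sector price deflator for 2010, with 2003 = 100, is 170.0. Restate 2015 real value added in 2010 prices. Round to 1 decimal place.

Real value added in 2010 prices = Real value added in 2003 prices × (P_2010/P_2003) = 5673.84 × 1.700 = 9645.53.

A$9,645.5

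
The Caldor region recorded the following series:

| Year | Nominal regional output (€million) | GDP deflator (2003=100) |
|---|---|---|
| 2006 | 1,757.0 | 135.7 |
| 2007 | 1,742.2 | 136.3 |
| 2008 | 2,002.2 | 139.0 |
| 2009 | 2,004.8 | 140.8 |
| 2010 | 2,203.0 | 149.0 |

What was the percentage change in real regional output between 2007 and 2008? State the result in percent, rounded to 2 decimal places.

12.69%

Real regional output 2007 = 1742.2/1.363 = 1278.21.
Real regional output 2008 = 2002.2/1.390 = 1440.43.
Change = 1440.43/1278.21 − 1 = 0.1269.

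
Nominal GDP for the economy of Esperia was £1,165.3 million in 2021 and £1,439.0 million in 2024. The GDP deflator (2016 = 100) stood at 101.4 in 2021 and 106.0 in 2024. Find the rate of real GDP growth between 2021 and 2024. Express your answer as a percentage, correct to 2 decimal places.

18.13%

Real GDP 2021 = 1165.3 / 1.014 = 1149.21.
Real GDP 2024 = 1439.0 / 1.060 = 1357.55.
Real growth = 1357.55 / 1149.21 − 1 = 0.1813.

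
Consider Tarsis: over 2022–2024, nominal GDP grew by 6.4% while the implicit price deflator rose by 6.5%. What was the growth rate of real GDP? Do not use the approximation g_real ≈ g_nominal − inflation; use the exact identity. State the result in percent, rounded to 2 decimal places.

(1 + g_nom) = (1 + g_real)(1 + π), so g_real = 1.0640 / 1.0650 − 1 = -0.00094.

-0.09%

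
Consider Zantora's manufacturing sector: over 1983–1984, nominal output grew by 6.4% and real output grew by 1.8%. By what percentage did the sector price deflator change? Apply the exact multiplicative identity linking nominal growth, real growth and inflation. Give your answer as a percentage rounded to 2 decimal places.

(1 + g_nom) = (1 + g_real)(1 + π), so π = 1.0640 / 1.0180 − 1 = 0.04519.

4.52%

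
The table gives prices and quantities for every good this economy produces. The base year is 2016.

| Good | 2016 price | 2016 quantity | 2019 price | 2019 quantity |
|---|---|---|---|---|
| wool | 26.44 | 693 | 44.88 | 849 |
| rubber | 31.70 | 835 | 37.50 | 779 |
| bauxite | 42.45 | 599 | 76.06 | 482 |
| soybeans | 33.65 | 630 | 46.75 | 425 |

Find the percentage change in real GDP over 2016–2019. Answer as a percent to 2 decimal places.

-10.41%

Real GDP 2016 = Nominal GDP 2016 = 26.44·693 + 31.70·835 + 42.45·599 + 33.65·630 = 91419.47.
Real GDP 2019 (at 2016 prices) = 26.44·849 + 31.70·779 + 42.45·482 + 33.65·425 = 81904.01.
Real growth = 81904.01/91419.47 − 1 = -0.1041.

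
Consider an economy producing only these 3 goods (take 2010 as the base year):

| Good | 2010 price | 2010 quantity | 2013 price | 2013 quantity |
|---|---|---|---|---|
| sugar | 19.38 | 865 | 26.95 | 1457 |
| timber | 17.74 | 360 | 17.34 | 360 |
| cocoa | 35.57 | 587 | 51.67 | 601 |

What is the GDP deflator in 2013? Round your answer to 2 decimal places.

Nominal GDP 2013 = 26.95·1457 + 17.34·360 + 51.67·601 = 76562.22.
Real GDP 2013 (at 2010 prices) = 19.38·1457 + 17.74·360 + 35.57·601 = 56000.63.
Deflator = Nominal/Real × 100 = 76562.22/56000.63 × 100 = 136.717.

136.72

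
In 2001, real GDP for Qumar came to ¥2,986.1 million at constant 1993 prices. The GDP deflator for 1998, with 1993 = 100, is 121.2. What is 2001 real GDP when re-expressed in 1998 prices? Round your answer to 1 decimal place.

Real GDP in 1998 prices = Real GDP in 1993 prices × (P_1998/P_1993) = 2986.1 × 1.212 = 3619.15.

¥3,619.2 million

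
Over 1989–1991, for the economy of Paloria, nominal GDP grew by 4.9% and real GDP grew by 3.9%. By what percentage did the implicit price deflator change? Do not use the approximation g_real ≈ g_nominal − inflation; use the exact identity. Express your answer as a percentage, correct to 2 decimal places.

0.96%

(1 + g_nom) = (1 + g_real)(1 + π), so π = 1.0490 / 1.0390 − 1 = 0.00962.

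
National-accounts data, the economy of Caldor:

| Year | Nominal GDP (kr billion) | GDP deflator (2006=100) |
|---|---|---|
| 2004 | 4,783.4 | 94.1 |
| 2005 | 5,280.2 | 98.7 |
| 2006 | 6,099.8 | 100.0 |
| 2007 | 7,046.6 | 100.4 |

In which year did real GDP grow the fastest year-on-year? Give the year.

2007

2005: real = 5280.2/0.987 = 5349.75; growth vs 2004 (5083.32) = 5.24%.
2006: real = 6099.8/1.000 = 6099.80; growth vs 2005 (5349.75) = 14.02%.
2007: real = 7046.6/1.004 = 7018.53; growth vs 2006 (6099.80) = 15.06%.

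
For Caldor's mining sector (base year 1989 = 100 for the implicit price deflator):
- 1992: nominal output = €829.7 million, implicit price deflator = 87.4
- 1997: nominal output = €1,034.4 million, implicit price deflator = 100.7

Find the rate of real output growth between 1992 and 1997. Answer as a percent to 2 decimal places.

Real output 1992 = 829.7 / 0.874 = 949.31.
Real output 1997 = 1034.4 / 1.007 = 1027.21.
Real growth = 1027.21 / 949.31 − 1 = 0.0821.

8.21%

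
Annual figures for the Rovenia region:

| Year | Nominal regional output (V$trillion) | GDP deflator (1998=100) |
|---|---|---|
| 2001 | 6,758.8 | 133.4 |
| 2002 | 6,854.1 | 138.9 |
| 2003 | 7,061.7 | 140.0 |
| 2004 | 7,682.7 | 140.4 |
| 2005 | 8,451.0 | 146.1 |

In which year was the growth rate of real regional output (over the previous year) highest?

2004

2002: real = 6854.1/1.389 = 4934.56; growth vs 2001 (5066.57) = -2.61%.
2003: real = 7061.7/1.400 = 5044.07; growth vs 2002 (4934.56) = 2.22%.
2004: real = 7682.7/1.404 = 5472.01; growth vs 2003 (5044.07) = 8.48%.
2005: real = 8451.0/1.461 = 5784.39; growth vs 2004 (5472.01) = 5.71%.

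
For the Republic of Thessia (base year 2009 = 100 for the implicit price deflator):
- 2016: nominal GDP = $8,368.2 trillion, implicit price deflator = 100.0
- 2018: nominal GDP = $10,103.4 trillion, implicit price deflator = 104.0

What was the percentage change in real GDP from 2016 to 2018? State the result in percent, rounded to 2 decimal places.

Deflate each year: 2016 → 8368.2/1.000 = 8368.20; 2018 → 10103.4/1.040 = 9714.81.
So real GDP changed by 9714.81/8368.20 − 1 = 0.1609, i.e. 16.09%.

16.09%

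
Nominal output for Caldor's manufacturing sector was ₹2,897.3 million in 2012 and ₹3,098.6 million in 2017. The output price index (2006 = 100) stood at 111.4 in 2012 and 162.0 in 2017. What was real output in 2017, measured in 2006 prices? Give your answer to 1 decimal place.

₹1,912.7 million

Real output = Nominal / (output price index/100) = 3098.6 / 1.620 = 1912.72.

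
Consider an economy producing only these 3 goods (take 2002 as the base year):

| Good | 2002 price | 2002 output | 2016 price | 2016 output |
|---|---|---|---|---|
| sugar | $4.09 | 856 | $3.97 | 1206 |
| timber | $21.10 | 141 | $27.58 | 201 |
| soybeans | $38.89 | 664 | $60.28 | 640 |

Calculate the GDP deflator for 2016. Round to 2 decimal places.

143.59

Nominal GDP 2016 = 3.97·1206 + 27.58·201 + 60.28·640 = 48910.60.
Real GDP 2016 (at 2002 prices) = 4.09·1206 + 21.10·201 + 38.89·640 = 34063.24.
Deflator = Nominal/Real × 100 = 48910.60/34063.24 × 100 = 143.588.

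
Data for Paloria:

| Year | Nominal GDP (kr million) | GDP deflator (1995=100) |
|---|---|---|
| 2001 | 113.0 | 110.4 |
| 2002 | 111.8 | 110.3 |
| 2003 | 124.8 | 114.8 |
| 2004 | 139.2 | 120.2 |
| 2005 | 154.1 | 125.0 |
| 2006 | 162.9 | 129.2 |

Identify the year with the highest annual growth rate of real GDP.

2003

2002: real = 111.8/1.103 = 101.36; growth vs 2001 (102.36) = -0.98%.
2003: real = 124.8/1.148 = 108.71; growth vs 2002 (101.36) = 7.25%.
2004: real = 139.2/1.202 = 115.81; growth vs 2003 (108.71) = 6.53%.
2005: real = 154.1/1.250 = 123.28; growth vs 2004 (115.81) = 6.45%.
2006: real = 162.9/1.292 = 126.08; growth vs 2005 (123.28) = 2.27%.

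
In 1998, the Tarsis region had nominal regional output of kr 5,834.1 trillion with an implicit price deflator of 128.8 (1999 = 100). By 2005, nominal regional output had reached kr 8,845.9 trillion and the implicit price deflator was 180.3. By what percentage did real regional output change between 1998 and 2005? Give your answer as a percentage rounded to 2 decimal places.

8.31%

Deflate each year: 1998 → 5834.1/1.288 = 4529.58; 2005 → 8845.9/1.803 = 4906.21.
So real regional output changed by 4906.21/4529.58 − 1 = 0.0831, i.e. 8.31%.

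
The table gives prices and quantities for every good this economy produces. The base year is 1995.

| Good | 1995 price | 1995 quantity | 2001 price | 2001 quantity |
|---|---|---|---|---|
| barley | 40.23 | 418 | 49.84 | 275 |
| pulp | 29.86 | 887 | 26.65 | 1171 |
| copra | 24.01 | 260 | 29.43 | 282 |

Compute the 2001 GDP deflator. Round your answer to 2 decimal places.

Nominal GDP 2001 = 49.84·275 + 26.65·1171 + 29.43·282 = 53212.41.
Real GDP 2001 (at 1995 prices) = 40.23·275 + 29.86·1171 + 24.01·282 = 52800.13.
Deflator = Nominal/Real × 100 = 53212.41/52800.13 × 100 = 100.781.

100.78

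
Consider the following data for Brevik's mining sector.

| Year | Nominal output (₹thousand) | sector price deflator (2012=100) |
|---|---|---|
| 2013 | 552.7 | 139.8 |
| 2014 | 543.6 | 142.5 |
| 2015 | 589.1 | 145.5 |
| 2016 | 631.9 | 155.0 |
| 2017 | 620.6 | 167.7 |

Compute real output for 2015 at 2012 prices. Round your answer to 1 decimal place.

Real output 2015 = 589.1 / 1.455 = 404.88.

₹404.9 thousand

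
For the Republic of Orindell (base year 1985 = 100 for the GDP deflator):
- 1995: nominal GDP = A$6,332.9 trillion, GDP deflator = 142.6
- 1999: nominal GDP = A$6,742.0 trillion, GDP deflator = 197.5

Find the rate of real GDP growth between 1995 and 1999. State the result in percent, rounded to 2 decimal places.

-23.13%

Real GDP 1995 = 6332.9 / 1.426 = 4441.02.
Real GDP 1999 = 6742.0 / 1.975 = 3413.67.
Real growth = 3413.67 / 4441.02 − 1 = -0.2313.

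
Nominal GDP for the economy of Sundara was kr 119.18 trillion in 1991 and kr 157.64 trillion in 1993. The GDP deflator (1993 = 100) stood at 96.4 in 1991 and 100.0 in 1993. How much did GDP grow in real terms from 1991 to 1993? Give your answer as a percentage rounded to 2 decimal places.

27.51%

Deflate each year: 1991 → 119.18/0.964 = 123.63; 1993 → 157.64/1.000 = 157.64.
So real GDP changed by 157.64/123.63 − 1 = 0.2751, i.e. 27.51%.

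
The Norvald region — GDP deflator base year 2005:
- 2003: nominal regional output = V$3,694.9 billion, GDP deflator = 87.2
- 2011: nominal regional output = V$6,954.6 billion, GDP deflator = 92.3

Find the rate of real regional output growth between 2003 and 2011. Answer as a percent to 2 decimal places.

Deflate each year: 2003 → 3694.9/0.872 = 4237.27; 2011 → 6954.6/0.923 = 7534.78.
So real regional output changed by 7534.78/4237.27 − 1 = 0.7782, i.e. 77.82%.

77.82%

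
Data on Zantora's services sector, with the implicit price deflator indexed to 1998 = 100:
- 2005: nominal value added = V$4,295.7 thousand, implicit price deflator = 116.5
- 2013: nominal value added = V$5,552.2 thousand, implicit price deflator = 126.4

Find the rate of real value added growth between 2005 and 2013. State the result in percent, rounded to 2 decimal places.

Real value added 2005 = 4295.7 / 1.165 = 3687.30.
Real value added 2013 = 5552.2 / 1.264 = 4392.56.
Real growth = 4392.56 / 3687.30 − 1 = 0.1913.

19.13%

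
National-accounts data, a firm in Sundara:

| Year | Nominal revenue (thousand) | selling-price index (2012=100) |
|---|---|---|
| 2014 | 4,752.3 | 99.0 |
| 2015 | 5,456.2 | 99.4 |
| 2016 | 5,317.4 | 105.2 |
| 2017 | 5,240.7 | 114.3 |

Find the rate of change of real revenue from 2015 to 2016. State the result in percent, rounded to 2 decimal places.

-7.92%

Real revenue 2015 = 5456.2/0.994 = 5489.13.
Real revenue 2016 = 5317.4/1.052 = 5054.56.
Change = 5054.56/5489.13 − 1 = -0.0792.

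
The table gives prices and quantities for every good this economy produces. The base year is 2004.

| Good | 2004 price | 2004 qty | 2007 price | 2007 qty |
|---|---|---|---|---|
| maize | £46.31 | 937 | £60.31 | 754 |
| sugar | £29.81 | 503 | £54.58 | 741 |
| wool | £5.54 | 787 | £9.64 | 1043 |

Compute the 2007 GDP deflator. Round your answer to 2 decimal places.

Nominal GDP 2007 = 60.31·754 + 54.58·741 + 9.64·1043 = 95972.04.
Real GDP 2007 (at 2004 prices) = 46.31·754 + 29.81·741 + 5.54·1043 = 62785.17.
Deflator = Nominal/Real × 100 = 95972.04/62785.17 × 100 = 152.858.

152.86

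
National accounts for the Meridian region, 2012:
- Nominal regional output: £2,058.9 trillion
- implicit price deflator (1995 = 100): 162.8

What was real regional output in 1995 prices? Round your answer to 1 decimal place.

£1,264.7 trillion

Real regional output = Nominal / (implicit price deflator/100) = 2058.9 / 1.628 = 1264.68.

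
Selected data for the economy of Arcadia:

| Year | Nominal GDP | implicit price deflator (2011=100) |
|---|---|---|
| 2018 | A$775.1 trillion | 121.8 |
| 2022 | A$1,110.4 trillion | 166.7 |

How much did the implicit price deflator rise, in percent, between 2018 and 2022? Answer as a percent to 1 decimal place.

36.9%

Price-level change = 166.7 / 121.8 − 1 = 0.3686.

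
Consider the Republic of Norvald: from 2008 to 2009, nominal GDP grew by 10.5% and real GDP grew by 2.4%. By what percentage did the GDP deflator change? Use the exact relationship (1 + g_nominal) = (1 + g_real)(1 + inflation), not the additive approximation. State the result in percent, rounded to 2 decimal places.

(1 + g_nom) = (1 + g_real)(1 + π), so π = 1.1050 / 1.0240 − 1 = 0.07910.

7.91%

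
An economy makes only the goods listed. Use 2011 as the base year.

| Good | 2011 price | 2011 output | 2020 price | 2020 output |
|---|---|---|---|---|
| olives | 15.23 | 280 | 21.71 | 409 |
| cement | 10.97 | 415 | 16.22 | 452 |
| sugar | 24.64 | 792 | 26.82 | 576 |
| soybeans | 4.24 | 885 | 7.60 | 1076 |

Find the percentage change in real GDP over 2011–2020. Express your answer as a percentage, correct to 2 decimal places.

-6.68%

Real GDP 2011 = Nominal GDP 2011 = 15.23·280 + 10.97·415 + 24.64·792 + 4.24·885 = 32084.23.
Real GDP 2020 (at 2011 prices) = 15.23·409 + 10.97·452 + 24.64·576 + 4.24·1076 = 29942.39.
Real growth = 29942.39/32084.23 − 1 = -0.0668.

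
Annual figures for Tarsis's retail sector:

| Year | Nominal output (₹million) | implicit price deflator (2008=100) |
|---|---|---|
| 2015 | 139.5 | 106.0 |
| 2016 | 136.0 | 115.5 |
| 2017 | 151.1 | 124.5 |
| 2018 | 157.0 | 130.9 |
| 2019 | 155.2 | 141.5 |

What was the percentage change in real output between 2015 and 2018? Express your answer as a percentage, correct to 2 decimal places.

Real output 2015 = 139.5/1.060 = 131.60.
Real output 2018 = 157.0/1.309 = 119.94.
Change = 119.94/131.60 − 1 = -0.0886.

-8.86%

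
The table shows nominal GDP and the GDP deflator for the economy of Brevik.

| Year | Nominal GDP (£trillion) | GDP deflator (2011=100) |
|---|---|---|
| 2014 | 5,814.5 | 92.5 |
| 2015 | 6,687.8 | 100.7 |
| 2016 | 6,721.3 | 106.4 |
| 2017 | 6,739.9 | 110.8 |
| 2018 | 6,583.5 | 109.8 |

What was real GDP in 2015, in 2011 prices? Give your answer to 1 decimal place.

£6,641.3 trillion

Real GDP 2015 = 6687.8 / 1.007 = 6641.31.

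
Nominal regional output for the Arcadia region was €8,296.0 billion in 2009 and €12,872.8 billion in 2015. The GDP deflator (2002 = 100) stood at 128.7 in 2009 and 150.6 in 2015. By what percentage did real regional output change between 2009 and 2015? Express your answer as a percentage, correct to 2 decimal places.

Deflate each year: 2009 → 8296.0/1.287 = 6446.00; 2015 → 12872.8/1.506 = 8547.68.
So real regional output changed by 8547.68/6446.00 − 1 = 0.3260, i.e. 32.60%.

32.60%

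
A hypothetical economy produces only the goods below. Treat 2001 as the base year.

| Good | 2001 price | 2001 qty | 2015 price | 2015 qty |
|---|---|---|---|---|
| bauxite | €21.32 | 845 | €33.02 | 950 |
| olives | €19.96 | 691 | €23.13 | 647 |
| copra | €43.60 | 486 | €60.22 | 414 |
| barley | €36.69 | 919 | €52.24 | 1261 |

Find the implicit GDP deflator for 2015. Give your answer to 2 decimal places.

Nominal GDP 2015 = 33.02·950 + 23.13·647 + 60.22·414 + 52.24·1261 = 137139.83.
Real GDP 2015 (at 2001 prices) = 21.32·950 + 19.96·647 + 43.60·414 + 36.69·1261 = 97484.61.
Deflator = Nominal/Real × 100 = 137139.83/97484.61 × 100 = 140.678.

140.68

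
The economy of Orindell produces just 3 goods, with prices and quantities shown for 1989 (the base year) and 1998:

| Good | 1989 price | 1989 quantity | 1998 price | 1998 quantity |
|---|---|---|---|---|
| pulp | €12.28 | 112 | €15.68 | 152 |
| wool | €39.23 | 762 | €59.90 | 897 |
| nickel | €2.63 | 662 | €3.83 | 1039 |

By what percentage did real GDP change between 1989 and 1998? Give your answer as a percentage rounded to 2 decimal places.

Real GDP 1989 = Nominal GDP 1989 = 12.28·112 + 39.23·762 + 2.63·662 = 33009.68.
Real GDP 1998 (at 1989 prices) = 12.28·152 + 39.23·897 + 2.63·1039 = 39788.44.
Real growth = 39788.44/33009.68 − 1 = 0.2054.

20.54%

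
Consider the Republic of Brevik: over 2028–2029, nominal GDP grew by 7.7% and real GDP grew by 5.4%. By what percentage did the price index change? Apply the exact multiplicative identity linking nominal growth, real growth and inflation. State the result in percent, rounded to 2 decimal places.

(1 + g_nom) = (1 + g_real)(1 + π), so π = 1.0770 / 1.0540 − 1 = 0.02182.

2.18%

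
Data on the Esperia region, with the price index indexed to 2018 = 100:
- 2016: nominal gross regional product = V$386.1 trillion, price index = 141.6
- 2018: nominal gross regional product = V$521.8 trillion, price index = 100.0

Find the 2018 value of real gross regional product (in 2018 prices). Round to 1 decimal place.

V$521.8 trillion

Real gross regional product = Nominal / (price index/100) = 521.8 / 1.000 = 521.80.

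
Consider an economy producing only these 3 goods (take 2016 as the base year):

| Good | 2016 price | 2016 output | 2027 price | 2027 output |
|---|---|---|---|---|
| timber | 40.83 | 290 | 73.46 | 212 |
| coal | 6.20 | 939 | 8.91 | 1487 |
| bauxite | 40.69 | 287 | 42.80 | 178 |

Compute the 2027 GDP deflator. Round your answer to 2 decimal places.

145.08

Nominal GDP 2027 = 73.46·212 + 8.91·1487 + 42.80·178 = 36441.09.
Real GDP 2027 (at 2016 prices) = 40.83·212 + 6.20·1487 + 40.69·178 = 25118.18.
Deflator = Nominal/Real × 100 = 36441.09/25118.18 × 100 = 145.079.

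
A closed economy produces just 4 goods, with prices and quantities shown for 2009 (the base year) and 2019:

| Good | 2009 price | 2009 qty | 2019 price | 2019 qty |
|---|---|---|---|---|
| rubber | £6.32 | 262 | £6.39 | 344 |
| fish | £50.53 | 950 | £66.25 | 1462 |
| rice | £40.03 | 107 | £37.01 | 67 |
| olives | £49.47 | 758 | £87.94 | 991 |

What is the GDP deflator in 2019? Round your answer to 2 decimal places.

147.69

Nominal GDP 2019 = 6.39·344 + 66.25·1462 + 37.01·67 + 87.94·991 = 188683.87.
Real GDP 2019 (at 2009 prices) = 6.32·344 + 50.53·1462 + 40.03·67 + 49.47·991 = 127755.72.
Deflator = Nominal/Real × 100 = 188683.87/127755.72 × 100 = 147.691.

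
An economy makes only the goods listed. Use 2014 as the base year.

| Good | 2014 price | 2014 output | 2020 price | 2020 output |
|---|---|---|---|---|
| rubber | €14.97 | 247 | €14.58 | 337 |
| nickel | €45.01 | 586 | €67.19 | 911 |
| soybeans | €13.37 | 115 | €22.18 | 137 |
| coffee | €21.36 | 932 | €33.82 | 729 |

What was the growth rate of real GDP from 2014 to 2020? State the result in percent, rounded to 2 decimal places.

23.16%

Real GDP 2014 = Nominal GDP 2014 = 14.97·247 + 45.01·586 + 13.37·115 + 21.36·932 = 51518.52.
Real GDP 2020 (at 2014 prices) = 14.97·337 + 45.01·911 + 13.37·137 + 21.36·729 = 63452.13.
Real growth = 63452.13/51518.52 − 1 = 0.2316.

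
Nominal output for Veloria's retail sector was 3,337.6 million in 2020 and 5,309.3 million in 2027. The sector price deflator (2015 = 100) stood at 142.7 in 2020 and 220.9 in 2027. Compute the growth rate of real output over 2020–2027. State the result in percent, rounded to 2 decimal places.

2.76%

Deflate each year: 2020 → 3337.6/1.427 = 2338.89; 2027 → 5309.3/2.209 = 2403.49.
So real output changed by 2403.49/2338.89 − 1 = 0.0276, i.e. 2.76%.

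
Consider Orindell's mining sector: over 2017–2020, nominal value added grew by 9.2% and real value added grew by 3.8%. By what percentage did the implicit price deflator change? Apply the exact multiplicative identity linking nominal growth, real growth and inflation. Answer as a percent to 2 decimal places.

(1 + g_nom) = (1 + g_real)(1 + π), so π = 1.0920 / 1.0380 − 1 = 0.05202.

5.20%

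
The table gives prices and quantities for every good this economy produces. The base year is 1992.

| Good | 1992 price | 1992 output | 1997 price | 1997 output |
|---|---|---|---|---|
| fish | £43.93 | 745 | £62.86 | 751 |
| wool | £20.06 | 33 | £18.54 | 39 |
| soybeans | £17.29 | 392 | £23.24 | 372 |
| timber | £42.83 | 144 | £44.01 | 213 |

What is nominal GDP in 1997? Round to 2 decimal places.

£65950.33

Nominal GDP 1997 = Σ (p_1997 × q_1997) = 62.86·751 + 18.54·39 + 23.24·372 + 44.01·213 = 65950.33.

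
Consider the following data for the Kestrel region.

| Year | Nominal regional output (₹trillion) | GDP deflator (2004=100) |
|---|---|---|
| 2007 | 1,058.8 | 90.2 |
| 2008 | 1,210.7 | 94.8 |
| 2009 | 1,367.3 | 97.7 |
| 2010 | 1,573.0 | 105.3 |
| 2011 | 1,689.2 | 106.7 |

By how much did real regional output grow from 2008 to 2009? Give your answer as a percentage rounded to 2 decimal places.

Real regional output 2008 = 1210.7/0.948 = 1277.11.
Real regional output 2009 = 1367.3/0.977 = 1399.49.
Change = 1399.49/1277.11 − 1 = 0.0958.

9.58%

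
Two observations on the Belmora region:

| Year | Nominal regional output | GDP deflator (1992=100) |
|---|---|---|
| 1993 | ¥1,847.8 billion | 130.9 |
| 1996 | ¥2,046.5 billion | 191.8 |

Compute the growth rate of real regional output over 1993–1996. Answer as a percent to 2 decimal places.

-24.41%

Deflate each year: 1993 → 1847.8/1.309 = 1411.61; 1996 → 2046.5/1.918 = 1067.00.
So real regional output changed by 1067.00/1411.61 − 1 = -0.2441, i.e. -24.41%.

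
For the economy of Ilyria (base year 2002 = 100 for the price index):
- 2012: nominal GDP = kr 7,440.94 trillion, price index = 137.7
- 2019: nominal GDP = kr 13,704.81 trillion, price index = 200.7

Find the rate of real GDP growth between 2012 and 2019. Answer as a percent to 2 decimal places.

Real GDP 2012 = 7440.94 / 1.377 = 5403.73.
Real GDP 2019 = 13704.81 / 2.007 = 6828.51.
Real growth = 6828.51 / 5403.73 − 1 = 0.2637.

26.37%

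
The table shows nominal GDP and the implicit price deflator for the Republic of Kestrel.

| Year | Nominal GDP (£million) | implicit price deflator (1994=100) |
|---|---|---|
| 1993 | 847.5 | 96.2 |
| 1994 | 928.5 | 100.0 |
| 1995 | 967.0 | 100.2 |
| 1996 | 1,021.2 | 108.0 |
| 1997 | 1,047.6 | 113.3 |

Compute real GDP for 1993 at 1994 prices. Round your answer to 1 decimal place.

Real GDP 1993 = 847.5 / 0.962 = 880.98.

£881.0 million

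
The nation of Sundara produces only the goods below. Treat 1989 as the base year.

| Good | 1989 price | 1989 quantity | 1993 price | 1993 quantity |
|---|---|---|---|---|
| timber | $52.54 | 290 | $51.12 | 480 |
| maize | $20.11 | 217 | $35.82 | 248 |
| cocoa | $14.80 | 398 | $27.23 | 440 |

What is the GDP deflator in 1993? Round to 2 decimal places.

123.65

Nominal GDP 1993 = 51.12·480 + 35.82·248 + 27.23·440 = 45402.16.
Real GDP 1993 (at 1989 prices) = 52.54·480 + 20.11·248 + 14.80·440 = 36718.48.
Deflator = Nominal/Real × 100 = 45402.16/36718.48 × 100 = 123.649.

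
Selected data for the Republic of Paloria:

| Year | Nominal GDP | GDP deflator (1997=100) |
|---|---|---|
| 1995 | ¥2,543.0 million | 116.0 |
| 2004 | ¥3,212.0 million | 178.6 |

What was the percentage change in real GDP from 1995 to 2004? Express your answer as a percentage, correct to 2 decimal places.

-17.96%

Real GDP 1995 = 2543.0 / 1.160 = 2192.24.
Real GDP 2004 = 3212.0 / 1.786 = 1798.43.
Real growth = 1798.43 / 2192.24 − 1 = -0.1796.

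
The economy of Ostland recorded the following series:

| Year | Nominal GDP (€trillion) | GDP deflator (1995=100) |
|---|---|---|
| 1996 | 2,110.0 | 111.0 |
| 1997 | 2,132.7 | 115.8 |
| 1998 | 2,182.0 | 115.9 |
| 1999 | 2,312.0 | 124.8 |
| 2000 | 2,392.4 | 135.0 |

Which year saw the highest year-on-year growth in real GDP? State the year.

1998

1997: real = 2132.7/1.158 = 1841.71; growth vs 1996 (1900.90) = -3.11%.
1998: real = 2182.0/1.159 = 1882.66; growth vs 1997 (1841.71) = 2.22%.
1999: real = 2312.0/1.248 = 1852.56; growth vs 1998 (1882.66) = -1.60%.
2000: real = 2392.4/1.350 = 1772.15; growth vs 1999 (1852.56) = -4.34%.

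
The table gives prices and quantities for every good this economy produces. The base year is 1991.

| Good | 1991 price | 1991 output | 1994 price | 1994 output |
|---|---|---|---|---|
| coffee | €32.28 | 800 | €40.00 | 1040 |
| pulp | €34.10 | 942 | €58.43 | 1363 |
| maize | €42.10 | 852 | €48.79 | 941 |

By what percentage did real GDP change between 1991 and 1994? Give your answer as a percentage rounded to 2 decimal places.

Real GDP 1991 = Nominal GDP 1991 = 32.28·800 + 34.10·942 + 42.10·852 = 93815.40.
Real GDP 1994 (at 1991 prices) = 32.28·1040 + 34.10·1363 + 42.10·941 = 119665.60.
Real growth = 119665.60/93815.40 − 1 = 0.2755.

27.55%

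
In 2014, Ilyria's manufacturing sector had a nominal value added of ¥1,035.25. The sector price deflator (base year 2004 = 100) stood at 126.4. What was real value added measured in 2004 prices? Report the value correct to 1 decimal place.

Real value added = Nominal / (sector price deflator/100) = 1035.25 / 1.264 = 819.03.

¥819.0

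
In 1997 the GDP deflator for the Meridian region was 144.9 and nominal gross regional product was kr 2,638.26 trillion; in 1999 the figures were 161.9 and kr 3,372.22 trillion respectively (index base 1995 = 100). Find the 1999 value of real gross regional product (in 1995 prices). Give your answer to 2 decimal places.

Real gross regional product = Nominal / (GDP deflator/100) = 3372.22 / 1.619 = 2082.90.

kr 2,082.90 trillion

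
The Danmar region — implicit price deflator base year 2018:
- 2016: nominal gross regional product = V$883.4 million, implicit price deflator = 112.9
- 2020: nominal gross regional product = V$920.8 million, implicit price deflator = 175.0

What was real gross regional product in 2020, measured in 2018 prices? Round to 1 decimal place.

Real gross regional product = Nominal / (implicit price deflator/100) = 920.8 / 1.750 = 526.17.

V$526.2 million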